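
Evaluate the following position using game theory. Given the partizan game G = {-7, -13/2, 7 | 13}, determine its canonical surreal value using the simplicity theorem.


Left options: {-7, -13/2, 7}, max = 7
Right options: {13}, min = 13
All options are numbers and max(Left) < min(Right), so by the simplicity theorem the value is the simplest (earliest-born) number strictly between 7 and 13.
Integers 8 through 12 all lie strictly between 7 and 13.
Among integers, the simplest (lowest birthday = smallest |n|; 0 is born on day 0, +-n on day n) is 8.
No non-integer in the interval can be simpler: if x is a non-integer in the interval, then floor(x) or ceil(x) also lies in the interval (the interval contains an integer), and both are proper prefixes of x's sign expansion, i.e. born earlier. So the game value is 8.
Game value = 8

8


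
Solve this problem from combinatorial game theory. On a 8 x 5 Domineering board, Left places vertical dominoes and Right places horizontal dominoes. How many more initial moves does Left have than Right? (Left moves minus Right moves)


Board is 8 x 5 (rows x cols).
Left (vertical) placements: (rows-1) * cols = 7 * 5 = 35
Right (horizontal) placements: rows * (cols-1) = 8 * 4 = 32
Advantage = Left - Right = 35 - 32 = 3

3


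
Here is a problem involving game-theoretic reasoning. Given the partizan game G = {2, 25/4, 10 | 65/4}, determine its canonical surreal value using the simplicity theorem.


Left options: {2, 25/4, 10}, max = 10
Right options: {65/4}, min = 65/4
All options are numbers and max(Left) < min(Right), so by the simplicity theorem the value is the simplest (earliest-born) number strictly between 10 and 65/4.
Integers 11 through 16 all lie strictly between 10 and 65/4.
Among integers, the simplest (lowest birthday = smallest |n|; 0 is born on day 0, +-n on day n) is 11.
No non-integer in the interval can be simpler: if x is a non-integer in the interval, then floor(x) or ceil(x) also lies in the interval (the interval contains an integer), and both are proper prefixes of x's sign expansion, i.e. born earlier. So the game value is 11.
Game value = 11

11


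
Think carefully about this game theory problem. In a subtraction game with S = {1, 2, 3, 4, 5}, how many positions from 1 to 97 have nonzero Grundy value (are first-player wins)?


Subtraction set S = {1, 2, 3, 4, 5}, so G(n) = n mod 6.
G(n) = 0 when n is a multiple of 6.
Multiples of 6 in [1, 97]: 16
N-positions (nonzero Grundy) = 97 - 16 = 81

81


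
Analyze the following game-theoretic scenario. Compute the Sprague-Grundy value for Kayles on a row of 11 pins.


Kayles: a move removes 1 or 2 adjacent pins from a contiguous row.
Removing pins from a row of k leaves two independent rows (a, b) with a + b = k - 1 (one pin) or a + b = k - 2 (two pins); an end removal gives a = 0.
By Sprague-Grundy, G(k) = mex{ G(a) XOR G(b) } over all these splits. G(0) = 0.
G(1): splits (0,0):0^0=0 -> mex({0}) = 1
G(2): splits (0,1):0^1=1 (0,0):0^0=0 -> mex({0, 1}) = 2
G(3): splits (0,2):0^2=2 (1,1):1^1=0 (0,1):0^1=1 -> mex({0, 1, 2}) = 3
G(4): splits (0,3):0^3=3 (1,2):1^2=3 (0,2):0^2=2 (1,1):1^1=0 -> mex({0, 2, 3}) = 1
G(5): splits (0,4):0^1=1 (1,3):1^3=2 (2,2):2^2=0 (0,3):0^3=3 (1,2):1^2=3 -> mex({0, 1, 2, 3}) = 4
G(6) = mex({0, 1, 2, 4}) = 3
G(7) = mex({0, 1, 3, 4, 5}) = 2
G(8) = mex({0, 2, 3, 5, 6}) = 1
G(9) = mex({0, 1, 2, 3, 6, 7}) = 4
G(10) = mex({0, 1, 3, 4, 5, 7}) = 2
G(11) = mex({0, 1, 2, 3, 4, 5}) = 6
Therefore G(11) = 6.

6


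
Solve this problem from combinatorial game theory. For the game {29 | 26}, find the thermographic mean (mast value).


Game = {29 | 26}, a switch {a | b} with numbers a > b.
Its thermograph has left wall a - t and right wall b + t, which meet at t = (a - b)/2, where both equal (a + b)/2. So the mast (mean value) is at (a + b)/2.
Mean = (29 + (26))/2 = 55/2 = 55/2

55/2


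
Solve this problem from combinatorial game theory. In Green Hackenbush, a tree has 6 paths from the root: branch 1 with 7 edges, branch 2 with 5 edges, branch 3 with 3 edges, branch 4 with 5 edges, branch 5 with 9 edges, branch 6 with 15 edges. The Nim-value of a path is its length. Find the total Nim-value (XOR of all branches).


The tree has 6 branches from the ground vertex.
In Green Hackenbush, the Nim-value of a simple path of length k is k.
Branch 1: length 7, Nim-value = 7
Branch 2: length 5, Nim-value = 5
Branch 3: length 3, Nim-value = 3
Branch 4: length 5, Nim-value = 5
Branch 5: length 9, Nim-value = 9
Branch 6: length 15, Nim-value = 15
Total Nim-value = XOR of all branch values:
0 XOR 7 = 7
7 XOR 5 = 2
2 XOR 3 = 1
1 XOR 5 = 4
4 XOR 9 = 13
13 XOR 15 = 2
Nim-value of the tree = 2

2


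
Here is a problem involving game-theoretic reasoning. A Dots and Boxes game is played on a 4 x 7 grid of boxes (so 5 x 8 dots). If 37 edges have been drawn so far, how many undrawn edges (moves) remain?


Grid: 4 x 7 boxes, i.e. 5 rows and 8 columns of dots.
Horizontal edges: (rows + 1) * cols = 5 * 7 = 35
Vertical edges: rows * (cols + 1) = 4 * 8 = 32
Total edges: 35 + 32 = 67
Edges drawn: 37
Remaining: 67 - 37 = 30

30


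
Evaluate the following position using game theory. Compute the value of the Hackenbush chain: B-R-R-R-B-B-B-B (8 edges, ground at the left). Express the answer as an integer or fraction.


Edges (from ground): B-R-R-R-B-B-B-B
By Berlekamp's sign-expansion rule, a Blue-Red Hackenbush stalk has the value of the surreal number whose sign sequence is the edge sequence with B -> + and R -> -.
Sign sequence: +---++++
Trace the sign expansion in the surreal number tree, starting from 0:
Edge 1: B (sign +) -> bounds (0, +inf), value = 1
Edge 2: R (sign -) -> bounds (0, 1), value = 1/2
Edge 3: R (sign -) -> bounds (0, 1/2), value = 1/4
Edge 4: R (sign -) -> bounds (0, 1/4), value = 1/8
Edge 5: B (sign +) -> bounds (1/8, 1/4), value = 3/16
Edge 6: B (sign +) -> bounds (3/16, 1/4), value = 7/32
Edge 7: B (sign +) -> bounds (7/32, 1/4), value = 15/64
Edge 8: B (sign +) -> bounds (15/64, 1/4), value = 31/128
Game value = 31/128

31/128


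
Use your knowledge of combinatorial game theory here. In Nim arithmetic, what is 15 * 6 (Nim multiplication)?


Nim multiplication is bilinear over XOR: (u XOR v) * w = (u*w) XOR (v*w).
So we split each operand into its bit components and XOR the pairwise Nim products.
15 = 1 + 2 + 4 + 8 (as XOR of powers of 2).
6 = 2 + 4 (as XOR of powers of 2).
Using the standard Nim-product table on single bits:
  2*2 = 3,   2*4 = 8,   2*8 = 12,
  4*4 = 6,   4*8 = 11,  8*8 = 13,
and  1*x = x (identity), k*l = l*k (commutative).
Pairwise Nim products:
  1 * 2 = 2
  1 * 4 = 4
  2 * 2 = 3
  2 * 4 = 8
  4 * 2 = 8
  4 * 4 = 6
  8 * 2 = 12
  8 * 4 = 11
XOR them: 2 XOR 4 XOR 3 XOR 8 XOR 8 XOR 6 XOR 12 XOR 11 = 4.
Result: 15 * 6 = 4 (in Nim).

4


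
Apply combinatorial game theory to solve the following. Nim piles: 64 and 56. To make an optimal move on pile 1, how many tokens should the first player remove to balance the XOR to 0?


Piles: 64 and 56
Current XOR: 64 XOR 56 = 120 (non-zero, so this is an N-position).
To make the XOR zero, we need to find a move that balances the piles.
For pile 1 (size 64): target = 64 XOR 120 = 56
We reduce pile 1 from 64 to 56.
Tokens removed: 64 - 56 = 8
Verification: 56 XOR 56 = 0

8


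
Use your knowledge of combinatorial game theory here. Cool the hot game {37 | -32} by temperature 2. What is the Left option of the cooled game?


Original game: {37 | -32} (a switch {a | b} with a > b).
Cooling by t (for t below the temperature (a - b)/2 = 69/2) taxes each move by t: {a | b} cooled by t is {a - t | b + t}.
Cooling amount: t = 2
Cooled Left option: 37 - 2 = 35
Cooled Right option: -32 + 2 = -30
Cooled game: {35 | -30}
Left option = 35

35


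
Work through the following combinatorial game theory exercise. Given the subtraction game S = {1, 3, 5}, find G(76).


The subtraction set is S = {1, 3, 5}.
G(k) = mex{ G(k - s) : s in S, s <= k }. We compute iteratively: G(0) = 0.
G(1) = mex({0}) = 1
G(2) = mex({1}) = 0
G(3) = mex({0}) = 1
G(4) = mex({1}) = 0
G(5) = mex({0}) = 1
G(6) = mex({1}) = 0
Observe that G(2)..G(6) = 0, 1, 0, 1, 0 repeats G(0)..G(4) = 0, 1, 0, 1, 0.
For k >= max(S) = 5, G(k) is determined by the previous 5 values G(k-5)..G(k-1); a window of 5 consecutive values has recurred shifted by 2, so by induction G(k + 2) = G(k) for all k >= 0: the sequence is periodic from the start with period 2.
One period: G(0..1) = 0, 1.
76 mod 2 = 0, so G(76) = G(0) = 0.

0


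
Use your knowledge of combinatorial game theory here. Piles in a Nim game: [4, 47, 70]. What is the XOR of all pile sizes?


We need the XOR (exclusive or) of all pile sizes.
After XOR-ing pile 1 (size 4): 0 XOR 4 = 4
After XOR-ing pile 2 (size 47): 4 XOR 47 = 43
After XOR-ing pile 3 (size 70): 43 XOR 70 = 109
The Nim-value of this position is 109.

109


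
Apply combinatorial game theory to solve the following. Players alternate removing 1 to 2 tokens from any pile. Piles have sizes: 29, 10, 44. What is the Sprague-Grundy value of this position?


Subtraction set: {1, 2}
For this subtraction set, G(n) = n mod 3 (period = max + 1 = 3).
Pile 1 (size 29): G(29) = 29 mod 3 = 2
Pile 2 (size 10): G(10) = 10 mod 3 = 1
Pile 3 (size 44): G(44) = 44 mod 3 = 2
Total Grundy value = XOR of all: 2 XOR 1 XOR 2 = 1

1


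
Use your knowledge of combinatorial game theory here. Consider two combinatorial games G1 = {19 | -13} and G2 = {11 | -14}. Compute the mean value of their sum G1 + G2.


G1 = {19 | -13}, G2 = {11 | -14}
Each is a switch {a | b} with numbers a > b; its mean value is (a + b)/2, and mean value is additive over game sums: m(G1 + G2) = m(G1) + m(G2).
Mean of G1 = (19 + (-13))/2 = 6/2 = 3
Mean of G2 = (11 + (-14))/2 = -3/2 = -3/2
Mean of G1 + G2 = 3 + -3/2 = 3/2

3/2


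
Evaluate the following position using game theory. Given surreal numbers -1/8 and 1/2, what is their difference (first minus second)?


x = -1/8, y = 1/2
Converting to common denominator: 8
x = -1/8, y = 4/8
x - y = -1/8 - 1/2 = -5/8

-5/8


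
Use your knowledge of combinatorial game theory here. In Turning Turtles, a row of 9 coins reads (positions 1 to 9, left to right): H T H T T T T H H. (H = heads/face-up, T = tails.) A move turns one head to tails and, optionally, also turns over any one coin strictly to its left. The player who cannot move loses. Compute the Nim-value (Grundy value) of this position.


Coins: H T H T T T T H H
Key fact: a single head at position k behaves exactly like a Nim heap of size k (turning it to T and optionally flipping a coin at j < k corresponds to moving the heap from k to j, or to 0), and heads combine as a disjunctive sum (two heads at the same place would cancel, matching j XOR j = 0). So the Nim-value is the XOR of the 1-indexed positions of the heads.
Face-up positions (1-indexed): [1, 3, 8, 9]
XOR 0 with 1: 0 XOR 1 = 1
XOR 1 with 3: 1 XOR 3 = 2
XOR 2 with 8: 2 XOR 8 = 10
XOR 10 with 9: 10 XOR 9 = 3
Nim-value = 3

3


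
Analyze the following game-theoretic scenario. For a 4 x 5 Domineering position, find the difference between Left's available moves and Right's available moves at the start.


Board is 4 x 5 (rows x cols).
Left (vertical) placements: (rows-1) * cols = 3 * 5 = 15
Right (horizontal) placements: rows * (cols-1) = 4 * 4 = 16
Advantage = Left - Right = 15 - 16 = -1

-1


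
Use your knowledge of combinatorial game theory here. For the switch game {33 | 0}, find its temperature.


The game is {33 | 0}, a switch {a | b} with numbers a > b.
Cooling {a | b} by t gives {a - t | b + t}, which stops being hot when a - t = b + t, i.e. at t = (a - b)/2. So the temperature of a switch is (a - b)/2.
Temperature = (Left option - Right option) / 2
= (33 - (0)) / 2
= 33 / 2
= 33/2

33/2


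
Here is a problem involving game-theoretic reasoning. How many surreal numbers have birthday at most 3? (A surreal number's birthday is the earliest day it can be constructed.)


Day 0: {|} = 0 is born. Count = 1.
Day n: the number of surreal numbers born by day n is 2^(n+1) - 1.
By day 0: 2^1 - 1 = 1
By day 1: 2^2 - 1 = 3
By day 2: 2^3 - 1 = 7
By day 3: 2^4 - 1 = 15
By day 3: 15 surreal numbers.

15


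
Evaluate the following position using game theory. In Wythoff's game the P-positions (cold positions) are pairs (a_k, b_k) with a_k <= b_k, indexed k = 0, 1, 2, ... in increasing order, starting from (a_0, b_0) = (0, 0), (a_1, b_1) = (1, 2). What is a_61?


By Wythoff's theorem, a_k = floor(k * phi) and b_k = floor(k * phi^2) = a_k + k, where phi = (1 + sqrt(5))/2 is the golden ratio.
phi = (1 + sqrt(5))/2 = 1.618034
k = 61
k * phi = 61 * 1.618034 = 98.700073
a_61 = floor(k * phi) = 98

98


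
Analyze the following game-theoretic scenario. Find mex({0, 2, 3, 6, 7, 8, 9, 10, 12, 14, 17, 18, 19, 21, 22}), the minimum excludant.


Set = {0, 2, 3, 6, 7, 8, 9, 10, 12, 14, 17, 18, 19, 21, 22}
0 is in the set.
1 is NOT in the set. This is the mex.
mex = 1

1


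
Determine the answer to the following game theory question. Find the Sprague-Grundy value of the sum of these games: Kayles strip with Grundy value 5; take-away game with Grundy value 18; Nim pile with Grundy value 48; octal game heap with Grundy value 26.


By the Sprague-Grundy theorem, the Grundy value of a sum of games is the XOR of individual Grundy values.
Kayles strip: Grundy value = 5. Running XOR: 0 XOR 5 = 5
take-away game: Grundy value = 18. Running XOR: 5 XOR 18 = 23
Nim pile: Grundy value = 48. Running XOR: 23 XOR 48 = 39
octal game heap: Grundy value = 26. Running XOR: 39 XOR 26 = 61
The combined Grundy value is 61.

61


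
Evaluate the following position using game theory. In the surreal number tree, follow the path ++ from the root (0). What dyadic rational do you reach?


Sign expansion: ++
Rule: track bounds (lo, hi), initially (-inf, +inf). On '+', the current value becomes lo and we move to the simplest number in (value, hi): value + 1 if hi = +inf, otherwise the midpoint (value + hi)/2. On '-', the current value becomes hi and we move to value - 1 if lo = -inf, otherwise the midpoint (lo + value)/2.
Start at 0.
Step 1: sign = +, move right. Bounds: (0, +inf). Value = 1
Step 2: sign = +, move right. Bounds: (1, +inf). Value = 2
The surreal number with sign expansion ++ is 2.

2


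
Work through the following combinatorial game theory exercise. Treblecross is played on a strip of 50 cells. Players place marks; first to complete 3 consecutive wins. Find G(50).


Treblecross: place X on empty cells; 3-in-a-row wins.
Playing within two cells of an existing X lets the opponent win at once, so sensible play treats the cells i-2..i+2 around each X as dead. The player left with no safe cell loses, so this is a normal-play take-away game on strips of safe cells.
Placing X at cell i (0-indexed) of a strip of k safe cells leaves independent strips of sizes max(0, i-2) and max(0, k-i-3). Hence G(k) = mex{ G(max(0,i-2)) XOR G(max(0,k-i-3)) : 0 <= i < k }, with G(0) = 0.
G(1): splits (0,0):0^0=0 -> mex({0}) = 1
G(2): splits (0,0):0^0=0 -> mex({0}) = 1
G(3): splits (0,0):0^0=0 -> mex({0}) = 1
G(4): splits (0,1):0^1=1 (0,0):0^0=0 -> mex({0, 1}) = 2
G(5): splits (0,2):0^1=1 (0,1):0^1=1 (0,0):0^0=0 -> mex({0, 1}) = 2
G(6) = mex({1}) = 0
G(7) = mex({0, 1, 2}) = 3
G(8) = mex({0, 1, 2}) = 3
G(9) = mex({0, 2}) = 1
G(10) = mex({0, 2, 3}) = 1
G(11) = mex({0, 3}) = 1
G(12) = mex({1, 3}) = 0
G(13) = mex({0, 1, 2, 3}) = 4
G(14) = mex({0, 1, 2}) = 3
G(15) = mex({0, 1, 2}) = 3
G(16) = mex({0, 1, 2, 4}) = 3
G(17) = mex({0, 1, 3, 4}) = 2
G(18) = mex({0, 1, 3, 4}) = 2
G(19) = mex({0, 1, 3, 5}) = 2
G(20) = mex({0, 1, 2, 3, 5}) = 4
G(21) = mex({0, 1, 2, 3, 5}) = 4
G(22) = mex({1, 2, 6}) = 0
G(23) = mex({0, 1, 2, 3, 4, 6}) = 5
G(24) = mex({0, 1, 2, 3, 4}) = 5
G(25) = mex({0, 1, 3, 4, 7}) = 2
G(26) = mex({0, 1, 3, 4, 5, 7}) = 2
G(27) = mex({0, 1, 3, 5}) = 2
G(28) = mex({0, 1, 2, 5}) = 3
G(29) = mex({0, 1, 2, 4, 5, 6}) = 3
G(30) = mex({1, 2, 4, 6}) = 0
G(31) = mex({0, 1, 2, 3, 4, 6}) = 5
G(32) = mex({1, 2, 3, 4, 7}) = 0
G(33) = mex({0, 3, 7}) = 1
G(34) = mex({0, 2, 3, 5, 7}) = 1
G(35) = mex({0, 2, 3, 5, 6}) = 1
G(36) = mex({0, 1, 2, 5, 6}) = 3
G(37) = mex({0, 1, 2, 4, 5, 6}) = 3
G(38) = mex({0, 1, 2, 4}) = 3
G(39) = mex({0, 1, 2, 3, 4, 7}) = 5
G(40) = mex({0, 1, 2, 3, 4, 5, 7}) = 6
G(41) = mex({0, 1, 2, 3, 5, 7}) = 4
G(42) = mex({0, 1, 2, 3, 5, 6, 7}) = 4
G(43) = mex({0, 2, 3, 5, 6}) = 1
G(44) = mex({1, 2, 3, 4, 5, 6}) = 0
G(45) = mex({0, 1, 2, 3, 4, 6, 7}) = 5
G(46) = mex({0, 1, 2, 3, 4, 7}) = 5
G(47) = mex({0, 1, 2, 3, 4, 5, 7}) = 6
G(48) = mex({0, 1, 2, 3, 4, 5, 7}) = 6
G(49) = mex({0, 1, 3, 4, 5, 7}) = 2
G(50) = mex({0, 1, 2, 3, 4, 5, 6}) = 7
Therefore G(50) = 7.

7


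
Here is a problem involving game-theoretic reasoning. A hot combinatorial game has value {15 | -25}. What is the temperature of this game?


The game is {15 | -25}, a switch {a | b} with numbers a > b.
Cooling {a | b} by t gives {a - t | b + t}, which stops being hot when a - t = b + t, i.e. at t = (a - b)/2. So the temperature of a switch is (a - b)/2.
Temperature = (Left option - Right option) / 2
= (15 - (-25)) / 2
= 40 / 2
= 20

20


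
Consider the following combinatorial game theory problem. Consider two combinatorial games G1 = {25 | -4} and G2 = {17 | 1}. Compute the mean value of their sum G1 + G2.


G1 = {25 | -4}, G2 = {17 | 1}
Each is a switch {a | b} with numbers a > b; its mean value is (a + b)/2, and mean value is additive over game sums: m(G1 + G2) = m(G1) + m(G2).
Mean of G1 = (25 + (-4))/2 = 21/2 = 21/2
Mean of G2 = (17 + (1))/2 = 18/2 = 9
Mean of G1 + G2 = 21/2 + 9 = 39/2

39/2


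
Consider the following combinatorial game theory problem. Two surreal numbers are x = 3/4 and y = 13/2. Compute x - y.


x = 3/4, y = 13/2
Converting to common denominator: 4
x = 3/4, y = 26/4
x - y = 3/4 - 13/2 = -23/4

-23/4


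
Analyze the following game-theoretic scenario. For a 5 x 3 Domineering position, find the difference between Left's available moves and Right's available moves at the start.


Board is 5 x 3 (rows x cols).
Left (vertical) placements: (rows-1) * cols = 4 * 3 = 12
Right (horizontal) placements: rows * (cols-1) = 5 * 2 = 10
Advantage = Left - Right = 12 - 10 = 2

2


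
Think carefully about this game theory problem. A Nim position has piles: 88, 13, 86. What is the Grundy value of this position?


We need the XOR (exclusive or) of all pile sizes.
After XOR-ing pile 1 (size 88): 0 XOR 88 = 88
After XOR-ing pile 2 (size 13): 88 XOR 13 = 85
After XOR-ing pile 3 (size 86): 85 XOR 86 = 3
The Nim-value of this position is 3.

3


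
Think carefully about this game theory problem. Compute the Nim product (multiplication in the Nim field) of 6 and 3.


Nim multiplication is bilinear over XOR: (u XOR v) * w = (u*w) XOR (v*w).
So we split each operand into its bit components and XOR the pairwise Nim products.
6 = 2 + 4 (as XOR of powers of 2).
3 = 1 + 2 (as XOR of powers of 2).
Using the standard Nim-product table on single bits:
  2*2 = 3,   2*4 = 8,   2*8 = 12,
  4*4 = 6,   4*8 = 11,  8*8 = 13,
and  1*x = x (identity), k*l = l*k (commutative).
Pairwise Nim products:
  2 * 1 = 2
  2 * 2 = 3
  4 * 1 = 4
  4 * 2 = 8
XOR them: 2 XOR 3 XOR 4 XOR 8 = 13.
Result: 6 * 3 = 13 (in Nim).

13


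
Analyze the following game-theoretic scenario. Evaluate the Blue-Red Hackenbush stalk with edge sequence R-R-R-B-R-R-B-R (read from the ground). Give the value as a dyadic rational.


Edges (from ground): R-R-R-B-R-R-B-R
By Berlekamp's sign-expansion rule, a Blue-Red Hackenbush stalk has the value of the surreal number whose sign sequence is the edge sequence with B -> + and R -> -.
Sign sequence: ---+--+-
Trace the sign expansion in the surreal number tree, starting from 0:
Edge 1: R (sign -) -> bounds (-inf, 0), value = -1
Edge 2: R (sign -) -> bounds (-inf, -1), value = -2
Edge 3: R (sign -) -> bounds (-inf, -2), value = -3
Edge 4: B (sign +) -> bounds (-3, -2), value = -5/2
Edge 5: R (sign -) -> bounds (-3, -5/2), value = -11/4
Edge 6: R (sign -) -> bounds (-3, -11/4), value = -23/8
Edge 7: B (sign +) -> bounds (-23/8, -11/4), value = -45/16
Edge 8: R (sign -) -> bounds (-23/8, -45/16), value = -91/32
Game value = -91/32

-91/32


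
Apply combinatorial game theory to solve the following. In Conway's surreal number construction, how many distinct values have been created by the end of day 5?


Day 0: {|} = 0 is born. Count = 1.
Day n: the number of surreal numbers born by day n is 2^(n+1) - 1.
By day 0: 2^1 - 1 = 1
By day 1: 2^2 - 1 = 3
By day 2: 2^3 - 1 = 7
By day 3: 2^4 - 1 = 15
By day 4: 2^5 - 1 = 31
By day 5: 2^6 - 1 = 63
By day 5: 63 surreal numbers.

63


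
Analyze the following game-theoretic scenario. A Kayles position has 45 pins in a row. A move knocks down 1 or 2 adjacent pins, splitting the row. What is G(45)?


Kayles: a move removes 1 or 2 adjacent pins from a contiguous row.
Removing pins from a row of k leaves two independent rows (a, b) with a + b = k - 1 (one pin) or a + b = k - 2 (two pins); an end removal gives a = 0.
By Sprague-Grundy, G(k) = mex{ G(a) XOR G(b) } over all these splits. G(0) = 0.
G(1): splits (0,0):0^0=0 -> mex({0}) = 1
G(2): splits (0,1):0^1=1 (0,0):0^0=0 -> mex({0, 1}) = 2
G(3): splits (0,2):0^2=2 (1,1):1^1=0 (0,1):0^1=1 -> mex({0, 1, 2}) = 3
G(4): splits (0,3):0^3=3 (1,2):1^2=3 (0,2):0^2=2 (1,1):1^1=0 -> mex({0, 2, 3}) = 1
G(5): splits (0,4):0^1=1 (1,3):1^3=2 (2,2):2^2=0 (0,3):0^3=3 (1,2):1^2=3 -> mex({0, 1, 2, 3}) = 4
G(6) = mex({0, 1, 2, 4}) = 3
G(7) = mex({0, 1, 3, 4, 5}) = 2
G(8) = mex({0, 2, 3, 5, 6}) = 1
G(9) = mex({0, 1, 2, 3, 6, 7}) = 4
G(10) = mex({0, 1, 3, 4, 5, 7}) = 2
G(11) = mex({0, 1, 2, 3, 4, 5}) = 6
G(12) = mex({0, 1, 2, 3, 5, 6, 7}) = 4
G(13) = mex({0, 2, 3, 4, 6, 7}) = 1
G(14) = mex({0, 1, 4, 5, 6, 7}) = 2
G(15) = mex({0, 1, 2, 3, 4, 5, 6}) = 7
G(16) = mex({0, 2, 3, 5, 6, 7}) = 1
G(17) = mex({0, 1, 2, 3, 5, 6, 7}) = 4
G(18) = mex({0, 1, 2, 4, 5, 6}) = 3
G(19) = mex({0, 1, 3, 4, 5, 7}) = 2
G(20) = mex({0, 2, 3, 4, 5, 6, 7}) = 1
G(21) = mex({0, 1, 2, 3, 5, 6, 7}) = 4
G(22) = mex({0, 1, 2, 3, 4, 5, 7}) = 6
G(23) = mex({0, 1, 2, 3, 4, 5, 6}) = 7
G(24) = mex({0, 1, 2, 3, 5, 6, 7}) = 4
G(25) = mex({0, 2, 3, 4, 6, 7}) = 1
G(26) = mex({0, 1, 3, 4, 5, 6, 7}) = 2
G(27) = mex({0, 1, 2, 3, 4, 5, 6, 7}) = 8
G(28) = mex({0, 1, 2, 3, 4, 6, 7, 8}) = 5
G(29) = mex({0, 1, 2, 3, 5, 6, 7, 8, 9}) = 4
G(30) = mex({0, 1, 2, 3, 4, 5, 6, 9, 10}) = 7
G(31) = mex({0, 1, 3, 4, 5, 7, 10, 11}) = 2
G(32) = mex({0, 2, 3, 4, 5, 6, 7, 9, 11}) = 1
G(33) = mex({0, 1, 2, 3, 4, 5, 6, 7, 9, 12}) = 8
G(34) = mex({0, 1, 2, 3, 4, 5, 7, 8, 11, 12}) = 6
G(35) = mex({0, 1, 2, 3, 4, 5, 6, 8, 9, 10, 11}) = 7
G(36) = mex({0, 1, 2, 3, 5, 6, 7, 9, 10}) = 4
G(37) = mex({0, 2, 3, 4, 6, 7, 9, 10, 11, 12}) = 1
G(38) = mex({0, 1, 3, 4, 5, 6, 7, 9, 10, 11, 12}) = 2
G(39) = mex({0, 1, 2, 4, 5, 6, 7, 9, 10, 12, 14}) = 3
G(40) = mex({0, 2, 3, 4, 6, 7, 11, 12, 14}) = 1
G(41) = mex({0, 1, 2, 3, 5, 6, 7, 9, 10, 11, 12}) = 4
G(42) = mex({0, 1, 2, 3, 4, 5, 6, 9, 10}) = 7
G(43) = mex({0, 1, 3, 4, 5, 7, 9, 10, 12, 15}) = 2
G(44) = mex({0, 2, 3, 4, 5, 6, 7, 9, 10, 12, 15}) = 1
G(45) = mex({0, 1, 2, 3, 4, 5, 6, 7, 9, 10, 12, 14}) = 8
Therefore G(45) = 8.

8


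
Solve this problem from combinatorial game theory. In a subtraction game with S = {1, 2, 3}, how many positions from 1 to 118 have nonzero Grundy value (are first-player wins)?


Subtraction set S = {1, 2, 3}, so G(n) = n mod 4.
G(n) = 0 when n is a multiple of 4.
Multiples of 4 in [1, 118]: 29
N-positions (nonzero Grundy) = 118 - 29 = 89

89


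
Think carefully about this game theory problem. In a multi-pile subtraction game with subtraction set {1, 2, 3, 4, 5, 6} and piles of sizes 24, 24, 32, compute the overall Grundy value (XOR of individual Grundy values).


Subtraction set: {1, 2, 3, 4, 5, 6}
For this subtraction set, G(n) = n mod 7 (period = max + 1 = 7).
Pile 1 (size 24): G(24) = 24 mod 7 = 3
Pile 2 (size 24): G(24) = 24 mod 7 = 3
Pile 3 (size 32): G(32) = 32 mod 7 = 4
Total Grundy value = XOR of all: 3 XOR 3 XOR 4 = 4

4


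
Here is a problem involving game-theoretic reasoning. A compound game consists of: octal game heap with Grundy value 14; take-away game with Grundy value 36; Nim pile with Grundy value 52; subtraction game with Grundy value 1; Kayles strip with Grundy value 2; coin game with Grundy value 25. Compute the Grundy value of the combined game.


By the Sprague-Grundy theorem, the Grundy value of a sum of games is the XOR of individual Grundy values.
octal game heap: Grundy value = 14. Running XOR: 0 XOR 14 = 14
take-away game: Grundy value = 36. Running XOR: 14 XOR 36 = 42
Nim pile: Grundy value = 52. Running XOR: 42 XOR 52 = 30
subtraction game: Grundy value = 1. Running XOR: 30 XOR 1 = 31
Kayles strip: Grundy value = 2. Running XOR: 31 XOR 2 = 29
coin game: Grundy value = 25. Running XOR: 29 XOR 25 = 4
The combined Grundy value is 4.

4


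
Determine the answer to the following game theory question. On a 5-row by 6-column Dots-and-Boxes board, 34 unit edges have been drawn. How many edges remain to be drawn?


Grid: 5 x 6 boxes, i.e. 6 rows and 7 columns of dots.
Horizontal edges: (rows + 1) * cols = 6 * 6 = 36
Vertical edges: rows * (cols + 1) = 5 * 7 = 35
Total edges: 36 + 35 = 71
Edges drawn: 34
Remaining: 71 - 34 = 37

37


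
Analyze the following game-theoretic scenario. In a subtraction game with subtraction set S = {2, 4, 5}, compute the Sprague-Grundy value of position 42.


The subtraction set is S = {2, 4, 5}.
G(k) = mex{ G(k - s) : s in S, s <= k }. We compute iteratively: G(0) = 0.
G(1) = mex({}) = 0
G(2) = mex({0}) = 1
G(3) = mex({0}) = 1
G(4) = mex({0, 1}) = 2
G(5) = mex({0, 1}) = 2
G(6) = mex({0, 1, 2}) = 3
G(7) = mex({1, 2}) = 0
G(8) = mex({1, 2, 3}) = 0
G(9) = mex({0, 2}) = 1
G(10) = mex({0, 2, 3}) = 1
G(11) = mex({0, 1, 3}) = 2
Observe that G(7)..G(11) = 0, 0, 1, 1, 2 repeats G(0)..G(4) = 0, 0, 1, 1, 2.
For k >= max(S) = 5, G(k) is determined by the previous 5 values G(k-5)..G(k-1); a window of 5 consecutive values has recurred shifted by 7, so by induction G(k + 7) = G(k) for all k >= 0: the sequence is periodic from the start with period 7.
One period: G(0..6) = 0, 0, 1, 1, 2, 2, 3.
42 mod 7 = 0, so G(42) = G(0) = 0.

0


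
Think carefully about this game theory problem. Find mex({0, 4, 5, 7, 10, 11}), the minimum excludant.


Set = {0, 4, 5, 7, 10, 11}
0 is in the set.
1 is NOT in the set. This is the mex.
mex = 1

1


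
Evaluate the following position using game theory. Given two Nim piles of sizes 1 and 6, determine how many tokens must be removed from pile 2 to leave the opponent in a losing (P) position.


Piles: 1 and 6
Current XOR: 1 XOR 6 = 7 (non-zero, so this is an N-position).
To make the XOR zero, we need to find a move that balances the piles.
For pile 2 (size 6): target = 6 XOR 7 = 1
We reduce pile 2 from 6 to 1.
Tokens removed: 6 - 1 = 5
Verification: 1 XOR 1 = 0

5


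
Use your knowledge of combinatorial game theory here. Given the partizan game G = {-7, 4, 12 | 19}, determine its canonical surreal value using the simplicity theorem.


Left options: {-7, 4, 12}, max = 12
Right options: {19}, min = 19
All options are numbers and max(Left) < min(Right), so by the simplicity theorem the value is the simplest (earliest-born) number strictly between 12 and 19.
Integers 13 through 18 all lie strictly between 12 and 19.
Among integers, the simplest (lowest birthday = smallest |n|; 0 is born on day 0, +-n on day n) is 13.
No non-integer in the interval can be simpler: if x is a non-integer in the interval, then floor(x) or ceil(x) also lies in the interval (the interval contains an integer), and both are proper prefixes of x's sign expansion, i.e. born earlier. So the game value is 13.
Game value = 13

13


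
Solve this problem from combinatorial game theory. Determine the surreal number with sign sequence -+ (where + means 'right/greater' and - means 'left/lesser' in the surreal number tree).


Sign expansion: -+
Rule: track bounds (lo, hi), initially (-inf, +inf). On '+', the current value becomes lo and we move to the simplest number in (value, hi): value + 1 if hi = +inf, otherwise the midpoint (value + hi)/2. On '-', the current value becomes hi and we move to value - 1 if lo = -inf, otherwise the midpoint (lo + value)/2.
Start at 0.
Step 1: sign = -, move left. Bounds: (-inf, 0). Value = -1
Step 2: sign = +, move right. Bounds: (-1, 0). Value = -1/2
The surreal number with sign expansion -+ is -1/2.

-1/2


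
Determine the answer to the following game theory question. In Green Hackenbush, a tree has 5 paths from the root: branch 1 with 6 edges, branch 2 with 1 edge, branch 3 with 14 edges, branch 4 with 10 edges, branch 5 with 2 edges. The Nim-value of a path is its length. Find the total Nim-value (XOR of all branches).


The tree has 5 branches from the ground vertex.
In Green Hackenbush, the Nim-value of a simple path of length k is k.
Branch 1: length 6, Nim-value = 6
Branch 2: length 1, Nim-value = 1
Branch 3: length 14, Nim-value = 14
Branch 4: length 10, Nim-value = 10
Branch 5: length 2, Nim-value = 2
Total Nim-value = XOR of all branch values:
0 XOR 6 = 6
6 XOR 1 = 7
7 XOR 14 = 9
9 XOR 10 = 3
3 XOR 2 = 1
Nim-value of the tree = 1

1


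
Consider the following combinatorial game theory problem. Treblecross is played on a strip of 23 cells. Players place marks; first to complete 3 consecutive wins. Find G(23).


Treblecross: place X on empty cells; 3-in-a-row wins.
Playing within two cells of an existing X lets the opponent win at once, so sensible play treats the cells i-2..i+2 around each X as dead. The player left with no safe cell loses, so this is a normal-play take-away game on strips of safe cells.
Placing X at cell i (0-indexed) of a strip of k safe cells leaves independent strips of sizes max(0, i-2) and max(0, k-i-3). Hence G(k) = mex{ G(max(0,i-2)) XOR G(max(0,k-i-3)) : 0 <= i < k }, with G(0) = 0.
G(1): splits (0,0):0^0=0 -> mex({0}) = 1
G(2): splits (0,0):0^0=0 -> mex({0}) = 1
G(3): splits (0,0):0^0=0 -> mex({0}) = 1
G(4): splits (0,1):0^1=1 (0,0):0^0=0 -> mex({0, 1}) = 2
G(5): splits (0,2):0^1=1 (0,1):0^1=1 (0,0):0^0=0 -> mex({0, 1}) = 2
G(6) = mex({1}) = 0
G(7) = mex({0, 1, 2}) = 3
G(8) = mex({0, 1, 2}) = 3
G(9) = mex({0, 2}) = 1
G(10) = mex({0, 2, 3}) = 1
G(11) = mex({0, 3}) = 1
G(12) = mex({1, 3}) = 0
G(13) = mex({0, 1, 2, 3}) = 4
G(14) = mex({0, 1, 2}) = 3
G(15) = mex({0, 1, 2}) = 3
G(16) = mex({0, 1, 2, 4}) = 3
G(17) = mex({0, 1, 3, 4}) = 2
G(18) = mex({0, 1, 3, 4}) = 2
G(19) = mex({0, 1, 3, 5}) = 2
G(20) = mex({0, 1, 2, 3, 5}) = 4
G(21) = mex({0, 1, 2, 3, 5}) = 4
G(22) = mex({1, 2, 6}) = 0
G(23) = mex({0, 1, 2, 3, 4, 6}) = 5
Therefore G(23) = 5.

5


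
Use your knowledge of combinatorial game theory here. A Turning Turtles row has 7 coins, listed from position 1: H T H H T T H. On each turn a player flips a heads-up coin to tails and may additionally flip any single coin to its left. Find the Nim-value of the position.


Coins: H T H H T T H
Key fact: a single head at position k behaves exactly like a Nim heap of size k (turning it to T and optionally flipping a coin at j < k corresponds to moving the heap from k to j, or to 0), and heads combine as a disjunctive sum (two heads at the same place would cancel, matching j XOR j = 0). So the Nim-value is the XOR of the 1-indexed positions of the heads.
Face-up positions (1-indexed): [1, 3, 4, 7]
XOR 0 with 1: 0 XOR 1 = 1
XOR 1 with 3: 1 XOR 3 = 2
XOR 2 with 4: 2 XOR 4 = 6
XOR 6 with 7: 6 XOR 7 = 1
Nim-value = 1

1


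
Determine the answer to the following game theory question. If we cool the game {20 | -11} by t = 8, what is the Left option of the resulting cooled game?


Original game: {20 | -11} (a switch {a | b} with a > b).
Cooling by t (for t below the temperature (a - b)/2 = 31/2) taxes each move by t: {a | b} cooled by t is {a - t | b + t}.
Cooling amount: t = 8
Cooled Left option: 20 - 8 = 12
Cooled Right option: -11 + 8 = -3
Cooled game: {12 | -3}
Left option = 12

12


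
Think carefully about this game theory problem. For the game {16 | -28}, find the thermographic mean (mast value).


Game = {16 | -28}, a switch {a | b} with numbers a > b.
Its thermograph has left wall a - t and right wall b + t, which meet at t = (a - b)/2, where both equal (a + b)/2. So the mast (mean value) is at (a + b)/2.
Mean = (16 + (-28))/2 = -12/2 = -6

-6


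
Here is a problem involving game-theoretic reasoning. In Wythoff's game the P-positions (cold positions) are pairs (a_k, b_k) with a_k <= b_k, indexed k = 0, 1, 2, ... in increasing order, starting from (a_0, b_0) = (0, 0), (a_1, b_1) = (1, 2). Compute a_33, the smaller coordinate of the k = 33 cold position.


By Wythoff's theorem, a_k = floor(k * phi) and b_k = floor(k * phi^2) = a_k + k, where phi = (1 + sqrt(5))/2 is the golden ratio.
phi = (1 + sqrt(5))/2 = 1.618034
k = 33
k * phi = 33 * 1.618034 = 53.395122
a_33 = floor(k * phi) = 53

53


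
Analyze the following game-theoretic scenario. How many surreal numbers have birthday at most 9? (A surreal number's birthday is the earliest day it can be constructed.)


Day 0: {|} = 0 is born. Count = 1.
Day n: the number of surreal numbers born by day n is 2^(n+1) - 1.
By day 0: 2^1 - 1 = 1
By day 1: 2^2 - 1 = 3
By day 2: 2^3 - 1 = 7
By day 3: 2^4 - 1 = 15
By day 4: 2^5 - 1 = 31
By day 5: 2^6 - 1 = 63
By day 6: 2^7 - 1 = 127
By day 7: 2^8 - 1 = 255
By day 8: 2^9 - 1 = 511
By day 9: 2^10 - 1 = 1023
By day 9: 1023 surreal numbers.

1023


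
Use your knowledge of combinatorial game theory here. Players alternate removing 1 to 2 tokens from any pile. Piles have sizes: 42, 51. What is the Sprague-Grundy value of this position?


Subtraction set: {1, 2}
For this subtraction set, G(n) = n mod 3 (period = max + 1 = 3).
Pile 1 (size 42): G(42) = 42 mod 3 = 0
Pile 2 (size 51): G(51) = 51 mod 3 = 0
Total Grundy value = XOR of all: 0 XOR 0 = 0

0


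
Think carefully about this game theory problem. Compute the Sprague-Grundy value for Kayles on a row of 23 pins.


Kayles: a move removes 1 or 2 adjacent pins from a contiguous row.
Removing pins from a row of k leaves two independent rows (a, b) with a + b = k - 1 (one pin) or a + b = k - 2 (two pins); an end removal gives a = 0.
By Sprague-Grundy, G(k) = mex{ G(a) XOR G(b) } over all these splits. G(0) = 0.
G(1): splits (0,0):0^0=0 -> mex({0}) = 1
G(2): splits (0,1):0^1=1 (0,0):0^0=0 -> mex({0, 1}) = 2
G(3): splits (0,2):0^2=2 (1,1):1^1=0 (0,1):0^1=1 -> mex({0, 1, 2}) = 3
G(4): splits (0,3):0^3=3 (1,2):1^2=3 (0,2):0^2=2 (1,1):1^1=0 -> mex({0, 2, 3}) = 1
G(5): splits (0,4):0^1=1 (1,3):1^3=2 (2,2):2^2=0 (0,3):0^3=3 (1,2):1^2=3 -> mex({0, 1, 2, 3}) = 4
G(6) = mex({0, 1, 2, 4}) = 3
G(7) = mex({0, 1, 3, 4, 5}) = 2
G(8) = mex({0, 2, 3, 5, 6}) = 1
G(9) = mex({0, 1, 2, 3, 6, 7}) = 4
G(10) = mex({0, 1, 3, 4, 5, 7}) = 2
G(11) = mex({0, 1, 2, 3, 4, 5}) = 6
G(12) = mex({0, 1, 2, 3, 5, 6, 7}) = 4
G(13) = mex({0, 2, 3, 4, 6, 7}) = 1
G(14) = mex({0, 1, 4, 5, 6, 7}) = 2
G(15) = mex({0, 1, 2, 3, 4, 5, 6}) = 7
G(16) = mex({0, 2, 3, 5, 6, 7}) = 1
G(17) = mex({0, 1, 2, 3, 5, 6, 7}) = 4
G(18) = mex({0, 1, 2, 4, 5, 6}) = 3
G(19) = mex({0, 1, 3, 4, 5, 7}) = 2
G(20) = mex({0, 2, 3, 4, 5, 6, 7}) = 1
G(21) = mex({0, 1, 2, 3, 5, 6, 7}) = 4
G(22) = mex({0, 1, 2, 3, 4, 5, 7}) = 6
G(23) = mex({0, 1, 2, 3, 4, 5, 6}) = 7
Therefore G(23) = 7.

7


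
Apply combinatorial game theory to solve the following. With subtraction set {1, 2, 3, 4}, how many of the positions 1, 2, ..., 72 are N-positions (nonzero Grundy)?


Subtraction set S = {1, 2, 3, 4}, so G(n) = n mod 5.
G(n) = 0 when n is a multiple of 5.
Multiples of 5 in [1, 72]: 14
N-positions (nonzero Grundy) = 72 - 14 = 58

58


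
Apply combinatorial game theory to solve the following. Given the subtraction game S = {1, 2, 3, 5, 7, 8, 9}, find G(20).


The subtraction set is S = {1, 2, 3, 5, 7, 8, 9}.
G(k) = mex{ G(k - s) : s in S, s <= k }. We compute iteratively: G(0) = 0.
G(1) = mex({0}) = 1
G(2) = mex({0, 1}) = 2
G(3) = mex({0, 1, 2}) = 3
G(4) = mex({1, 2, 3}) = 0
G(5) = mex({0, 2, 3}) = 1
G(6) = mex({0, 1, 3}) = 2
G(7) = mex({0, 1, 2}) = 3
G(8) = mex({0, 1, 2, 3}) = 4
G(9) = mex({0, 1, 2, 3, 4}) = 5
G(10) = mex({1, 2, 3, 4, 5}) = 0
G(11) = mex({0, 2, 3, 4, 5}) = 1
G(12) = mex({0, 1, 3, 5}) = 2
G(13) = mex({0, 1, 2, 4}) = 3
G(14) = mex({1, 2, 3, 5}) = 0
G(15) = mex({0, 2, 3, 4}) = 1
G(16) = mex({0, 1, 3, 4, 5}) = 2
G(17) = mex({0, 1, 2, 4, 5}) = 3
G(18) = mex({0, 1, 2, 3, 5}) = 4
Observe that G(10)..G(18) = 0, 1, 2, 3, 0, 1, 2, 3, 4 repeats G(0)..G(8) = 0, 1, 2, 3, 0, 1, 2, 3, 4.
For k >= max(S) = 9, G(k) is determined by the previous 9 values G(k-9)..G(k-1); a window of 9 consecutive values has recurred shifted by 10, so by induction G(k + 10) = G(k) for all k >= 0: the sequence is periodic from the start with period 10.
One period: G(0..9) = 0, 1, 2, 3, 0, 1, 2, 3, 4, 5.
20 mod 10 = 0, so G(20) = G(0) = 0.

0


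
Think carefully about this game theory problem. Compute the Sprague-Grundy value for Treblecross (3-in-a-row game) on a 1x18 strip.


Treblecross: place X on empty cells; 3-in-a-row wins.
Playing within two cells of an existing X lets the opponent win at once, so sensible play treats the cells i-2..i+2 around each X as dead. The player left with no safe cell loses, so this is a normal-play take-away game on strips of safe cells.
Placing X at cell i (0-indexed) of a strip of k safe cells leaves independent strips of sizes max(0, i-2) and max(0, k-i-3). Hence G(k) = mex{ G(max(0,i-2)) XOR G(max(0,k-i-3)) : 0 <= i < k }, with G(0) = 0.
G(1): splits (0,0):0^0=0 -> mex({0}) = 1
G(2): splits (0,0):0^0=0 -> mex({0}) = 1
G(3): splits (0,0):0^0=0 -> mex({0}) = 1
G(4): splits (0,1):0^1=1 (0,0):0^0=0 -> mex({0, 1}) = 2
G(5): splits (0,2):0^1=1 (0,1):0^1=1 (0,0):0^0=0 -> mex({0, 1}) = 2
G(6) = mex({1}) = 0
G(7) = mex({0, 1, 2}) = 3
G(8) = mex({0, 1, 2}) = 3
G(9) = mex({0, 2}) = 1
G(10) = mex({0, 2, 3}) = 1
G(11) = mex({0, 3}) = 1
G(12) = mex({1, 3}) = 0
G(13) = mex({0, 1, 2, 3}) = 4
G(14) = mex({0, 1, 2}) = 3
G(15) = mex({0, 1, 2}) = 3
G(16) = mex({0, 1, 2, 4}) = 3
G(17) = mex({0, 1, 3, 4}) = 2
G(18) = mex({0, 1, 3, 4}) = 2
Therefore G(18) = 2.

2


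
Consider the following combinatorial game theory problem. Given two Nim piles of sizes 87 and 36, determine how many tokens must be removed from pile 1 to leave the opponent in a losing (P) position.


Piles: 87 and 36
Current XOR: 87 XOR 36 = 115 (non-zero, so this is an N-position).
To make the XOR zero, we need to find a move that balances the piles.
For pile 1 (size 87): target = 87 XOR 115 = 36
We reduce pile 1 from 87 to 36.
Tokens removed: 87 - 36 = 51
Verification: 36 XOR 36 = 0

51


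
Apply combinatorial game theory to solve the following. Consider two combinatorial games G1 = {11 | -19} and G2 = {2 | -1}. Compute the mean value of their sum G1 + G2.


G1 = {11 | -19}, G2 = {2 | -1}
Each is a switch {a | b} with numbers a > b; its mean value is (a + b)/2, and mean value is additive over game sums: m(G1 + G2) = m(G1) + m(G2).
Mean of G1 = (11 + (-19))/2 = -8/2 = -4
Mean of G2 = (2 + (-1))/2 = 1/2 = 1/2
Mean of G1 + G2 = -4 + 1/2 = -7/2

-7/2


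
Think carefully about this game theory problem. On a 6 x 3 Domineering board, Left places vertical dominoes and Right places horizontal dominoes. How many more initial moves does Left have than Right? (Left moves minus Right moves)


Board is 6 x 3 (rows x cols).
Left (vertical) placements: (rows-1) * cols = 5 * 3 = 15
Right (horizontal) placements: rows * (cols-1) = 6 * 2 = 12
Advantage = Left - Right = 15 - 12 = 3

3


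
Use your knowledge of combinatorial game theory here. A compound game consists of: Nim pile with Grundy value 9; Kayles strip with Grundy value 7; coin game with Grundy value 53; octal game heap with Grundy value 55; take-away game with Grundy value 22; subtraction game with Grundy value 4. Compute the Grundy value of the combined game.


By the Sprague-Grundy theorem, the Grundy value of a sum of games is the XOR of individual Grundy values.
Nim pile: Grundy value = 9. Running XOR: 0 XOR 9 = 9
Kayles strip: Grundy value = 7. Running XOR: 9 XOR 7 = 14
coin game: Grundy value = 53. Running XOR: 14 XOR 53 = 59
octal game heap: Grundy value = 55. Running XOR: 59 XOR 55 = 12
take-away game: Grundy value = 22. Running XOR: 12 XOR 22 = 26
subtraction game: Grundy value = 4. Running XOR: 26 XOR 4 = 30
The combined Grundy value is 30.

30
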